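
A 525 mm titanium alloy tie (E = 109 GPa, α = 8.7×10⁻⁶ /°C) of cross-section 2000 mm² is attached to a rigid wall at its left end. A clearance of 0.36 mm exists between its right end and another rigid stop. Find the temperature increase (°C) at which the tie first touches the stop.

ΔT ≈ 78.8 °C

Contact occurs when the free expansion equals the gap: αΔT L = 0.36 mm.
So ΔT = g/(αL) = 0.36/(8.7×10⁻⁶ × 525) = 78.82 °C.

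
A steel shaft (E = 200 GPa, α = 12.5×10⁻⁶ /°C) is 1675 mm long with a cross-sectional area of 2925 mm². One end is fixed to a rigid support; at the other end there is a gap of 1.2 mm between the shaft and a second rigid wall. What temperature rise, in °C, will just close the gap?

ΔT ≈ 57.3 °C

Contact occurs when the free expansion equals the gap: αΔT L = 1.2 mm.
ΔT = 1.2 / (12.5×10⁻⁶ × 1675) = 57.31 °C.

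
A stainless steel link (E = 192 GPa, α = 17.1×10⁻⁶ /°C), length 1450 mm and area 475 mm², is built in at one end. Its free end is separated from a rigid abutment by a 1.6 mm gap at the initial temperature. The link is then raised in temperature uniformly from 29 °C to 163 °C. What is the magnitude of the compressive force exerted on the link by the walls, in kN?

P ≈ 108 kN

Unrestrained expansion: δ_free = αΔT L = 17.1×10⁻⁶ × 134 × 1450 = 3.323 mm.
This exceeds the 1.6 mm gap, so the wall pushes back. The portion of expansion that must be recovered elastically is δ_free − gap = 3.323 − 1.6 = 1.723 mm.
So σ = E(δ_free − g)/L = 192×10³ × 1.723/1450 = 228.1 MPa.
Force on the wall = σA = 228.1 × 475 mm² = 108.3 kN.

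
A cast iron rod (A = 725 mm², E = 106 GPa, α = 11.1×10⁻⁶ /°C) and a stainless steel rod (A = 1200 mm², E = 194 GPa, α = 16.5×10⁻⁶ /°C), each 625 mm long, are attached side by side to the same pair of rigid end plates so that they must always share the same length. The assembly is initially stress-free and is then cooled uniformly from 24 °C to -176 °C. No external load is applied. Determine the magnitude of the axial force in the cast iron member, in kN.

Equilibrium of a rigid end plate with no external load gives equal and opposite internal forces ±P in the two members. Since α_{stainless steel} > α_{cast iron}, cooling drives the stainless steel into tension and the cast iron into compression.
Equating the net (thermal + elastic) strains gives |α₁ − α₂|·ΔT = P·[1/(A₁E₁) + 1/(A₂E₂)].
|α₁ − α₂|·ΔT = 5.4×10⁻⁶ × 200 = 0.00108.
1/(A₁E₁) + 1/(A₂E₂) = 1/(725×106×10³) + 1/(1200×194×10³) = 1.731×10⁻⁸ N⁻¹.
So P = 0.00108 / 1.731×10⁻⁸ = 62.4 kN.

P ≈ 62.4 kN (compressive in the cast iron)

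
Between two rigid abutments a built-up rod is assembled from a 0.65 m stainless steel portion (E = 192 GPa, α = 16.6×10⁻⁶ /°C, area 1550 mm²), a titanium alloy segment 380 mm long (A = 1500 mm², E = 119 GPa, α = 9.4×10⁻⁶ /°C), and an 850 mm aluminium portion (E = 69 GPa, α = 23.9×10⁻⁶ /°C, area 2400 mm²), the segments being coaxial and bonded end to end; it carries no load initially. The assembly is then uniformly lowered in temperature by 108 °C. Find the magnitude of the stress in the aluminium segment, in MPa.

If the supports were absent, the total length change would be Σ αᵢΔT Lᵢ = 16.6×10⁻⁶×108×650 + 9.4×10⁻⁶×108×380 + 23.9×10⁻⁶×108×850 = 3.745 mm.
Since the ends are fixed, an axial force P builds up, equal in every segment, with P · Σ Lᵢ/(AᵢEᵢ) = δ_free.
Σ Lᵢ/(AᵢEᵢ) = 650/(1550×192×10³) + 380/(1500×119×10³) + 850/(2400×69×10³) = 9.446×10⁻⁶ mm/N.
Hence P = δ_free / Σ(L/AE) = 3.745/9.446×10⁻⁶ = 396.5 kN (tensile).
σ_{aluminium} = P / A = 396500 / 2400 = 165.2 MPa.

σ ≈ 165 MPa (tensile)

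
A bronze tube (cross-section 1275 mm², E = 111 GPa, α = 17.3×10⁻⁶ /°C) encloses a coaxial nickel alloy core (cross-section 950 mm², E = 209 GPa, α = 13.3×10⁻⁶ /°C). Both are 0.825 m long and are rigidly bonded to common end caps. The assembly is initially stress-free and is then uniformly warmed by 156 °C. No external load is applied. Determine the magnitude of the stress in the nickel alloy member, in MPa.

σ ≈ 54.3 MPa (tensile)

Both members must finish at the same length. With the larger α, the bronze tends to over-expand; the plates restrain it, putting the bronze in compression and the nickel alloy in tension. With no external load the two internal forces are equal and opposite, magnitude P.
Equating the net (thermal + elastic) strains gives |α₁ − α₂|·ΔT = P·[1/(A₁E₁) + 1/(A₂E₂)].
|α₁ − α₂|·ΔT = 4×10⁻⁶ × 156 = 0.000624.
1/(A₁E₁) + 1/(A₂E₂) = 1/(1275×111×10³) + 1/(950×209×10³) = 1.21×10⁻⁸ N⁻¹.
So P = 0.000624 / 1.21×10⁻⁸ = 51.56 kN.
σ_{nickel alloy} = P/A₂ = 51560/950 = 54.27 MPa, tensile.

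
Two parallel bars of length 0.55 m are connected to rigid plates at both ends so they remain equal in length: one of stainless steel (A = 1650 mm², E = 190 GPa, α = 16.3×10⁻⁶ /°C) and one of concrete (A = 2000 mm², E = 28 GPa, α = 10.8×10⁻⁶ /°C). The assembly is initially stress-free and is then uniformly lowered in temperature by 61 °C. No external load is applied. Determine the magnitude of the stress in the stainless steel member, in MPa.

σ ≈ 9.66 MPa (tensile)

Both members must finish at the same length. With the larger α, the stainless steel tends to over-contract; the plates restrain it, putting the stainless steel in tension and the concrete in compression. With no external load the two internal forces are equal and opposite, magnitude P.
Compatibility of the two members (thermal + elastic change equal): (α₁ − α₂)ΔT = P·[1/(A₁E₁) + 1/(A₂E₂)].
|α₁ − α₂|·ΔT = 5.5×10⁻⁶ × 61 = 0.0003355.
1/(A₁E₁) + 1/(A₂E₂) = 1/(1650×190×10³) + 1/(2000×28×10³) = 2.105×10⁻⁸ N⁻¹.
P = 0.0003355 / 2.105×10⁻⁸ = 15940 N = 15.94 kN.
σ_{stainless steel} = P/A₁ = 15940/1650 = 9.661 MPa, tensile.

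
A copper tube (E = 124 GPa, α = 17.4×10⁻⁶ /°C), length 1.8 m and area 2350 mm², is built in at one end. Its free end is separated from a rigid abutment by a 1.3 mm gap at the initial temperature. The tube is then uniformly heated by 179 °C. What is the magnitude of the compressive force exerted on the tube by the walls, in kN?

P ≈ 697 kN

Free thermal elongation = αΔT L = 17.4×10⁻⁶ × 179 × 1800 = 5.606 mm.
This exceeds the 1.3 mm gap, so the wall pushes back. The portion of expansion that must be recovered elastically is δ_free − gap = 5.606 − 1.3 = 4.306 mm.
That suppressed elongation corresponds to σ = E·Δ/L = 124×10³ × 4.306/1800 = 296.7 MPa.
P = σA = 296.7 × 2350 = 697.1 kN.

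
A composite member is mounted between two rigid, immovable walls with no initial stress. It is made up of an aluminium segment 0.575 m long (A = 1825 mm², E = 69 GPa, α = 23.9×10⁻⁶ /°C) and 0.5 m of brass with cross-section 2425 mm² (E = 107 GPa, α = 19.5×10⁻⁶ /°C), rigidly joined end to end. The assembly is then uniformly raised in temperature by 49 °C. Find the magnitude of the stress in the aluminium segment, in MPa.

σ ≈ 97.1 MPa (compressive)

If the supports were absent, the total length change would be Σ αᵢΔT Lᵢ = 23.9×10⁻⁶×49×575 + 19.5×10⁻⁶×49×500 = 1.151 mm.
The rigid supports impose zero overall length change; the single axial force P common to all segments must satisfy P Σ Lᵢ/(AᵢEᵢ) = δ_free.
The series flexibility is Σ Lᵢ/(AᵢEᵢ) = 575/(1825×69×10³) + 500/(2425×107×10³) = 6.493×10⁻⁶ mm/N.
P = 1.151 / 6.493×10⁻⁶ = 177300 N = 177.3 kN, compressive.
σ_{aluminium} = P / A = 177300 / 1825 = 97.14 MPa.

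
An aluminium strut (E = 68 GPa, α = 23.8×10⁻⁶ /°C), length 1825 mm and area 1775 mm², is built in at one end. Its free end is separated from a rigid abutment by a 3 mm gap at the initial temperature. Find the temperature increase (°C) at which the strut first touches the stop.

ΔT ≈ 69.1 °C

Contact occurs when the free expansion equals the gap: αΔT L = 3 mm.
So ΔT = g/(αL) = 3/(23.8×10⁻⁶ × 1825) = 69.07 °C.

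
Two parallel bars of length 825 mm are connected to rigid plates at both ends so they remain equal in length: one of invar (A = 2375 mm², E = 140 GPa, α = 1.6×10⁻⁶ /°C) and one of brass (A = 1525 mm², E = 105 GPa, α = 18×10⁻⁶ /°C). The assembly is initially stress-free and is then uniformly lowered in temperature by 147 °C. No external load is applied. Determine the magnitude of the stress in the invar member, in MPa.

σ ≈ 110 MPa (compressive)

Both members must finish at the same length. With the larger α, the brass tends to over-contract; the plates restrain it, putting the brass in tension and the invar in compression. With no external load the two internal forces are equal and opposite, magnitude P.
Setting the final lengths equal and cancelling L: (α₁ − α₂)ΔT = P/(A₁E₁) + P/(A₂E₂).
|α₁ − α₂|·ΔT = 16.4×10⁻⁶ × 147 = 0.002411.
1/(A₁E₁) + 1/(A₂E₂) = 1/(2375×140×10³) + 1/(1525×105×10³) = 9.253×10⁻⁹ N⁻¹.
P = 0.002411 / 9.253×10⁻⁹ = 260600 N = 260.6 kN.
σ_{invar} = P/A₁ = 260600/2375 = 109.7 MPa, compressive.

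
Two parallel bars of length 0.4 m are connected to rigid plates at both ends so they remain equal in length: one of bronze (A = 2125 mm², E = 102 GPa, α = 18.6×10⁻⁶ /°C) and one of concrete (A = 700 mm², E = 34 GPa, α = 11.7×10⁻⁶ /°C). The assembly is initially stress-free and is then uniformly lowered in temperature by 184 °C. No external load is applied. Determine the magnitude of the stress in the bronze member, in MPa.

σ ≈ 12.8 MPa (tensile)

The bronze has the larger α, so on cooling it would change length more than the concrete if both were free. The rigid plates force a common final length, so the bronze is put into tension and the concrete into compression, with equal and opposite forces P (no external load).
Compatibility of the two members (thermal + elastic change equal): (α₁ − α₂)ΔT = P·[1/(A₁E₁) + 1/(A₂E₂)].
|α₁ − α₂|·ΔT = 6.9×10⁻⁶ × 184 = 0.00127.
1/(A₁E₁) + 1/(A₂E₂) = 1/(2125×102×10³) + 1/(700×34×10³) = 4.663×10⁻⁸ N⁻¹.
So P = 0.00127 / 4.663×10⁻⁸ = 27.23 kN.
σ_{bronze} = P/A₁ = 27230/2125 = 12.81 MPa, tensile.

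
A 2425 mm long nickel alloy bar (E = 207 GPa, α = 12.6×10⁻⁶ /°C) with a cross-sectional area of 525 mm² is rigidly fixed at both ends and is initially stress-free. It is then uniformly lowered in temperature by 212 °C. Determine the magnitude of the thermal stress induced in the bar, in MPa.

σ ≈ 553 MPa (tensile)

Because both ends are immovable the net strain is zero, and the suppressed thermal strain is αΔT = 12.6×10⁻⁶ × 212 = 2671.2×10⁻⁶.
Hence σ = E·αΔT = 207×10³ × 2671.2×10⁻⁶ = 552.9 MPa, tensile.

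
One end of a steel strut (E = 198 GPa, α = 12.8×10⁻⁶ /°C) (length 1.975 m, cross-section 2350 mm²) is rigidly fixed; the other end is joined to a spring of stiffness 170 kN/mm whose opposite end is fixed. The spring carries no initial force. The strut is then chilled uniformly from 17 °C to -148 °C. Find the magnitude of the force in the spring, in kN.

Free thermal contraction: δ_free = αΔT L = 12.8×10⁻⁶ × 165 × 1975 = 4.171 mm.
Let P be the tensile force in the spring. The strut extends elastically by PL/(AE) and the spring stretches by P/k; together these equal δ_free.
So P = δ_free / [L/(AE) + 1/k] = 4.171 / [ 1975/(2350×198×10³) + 1/(170×10³) ].
P = 4.171 / 1.013×10⁻⁵ = 411900 N.

P ≈ 412 kN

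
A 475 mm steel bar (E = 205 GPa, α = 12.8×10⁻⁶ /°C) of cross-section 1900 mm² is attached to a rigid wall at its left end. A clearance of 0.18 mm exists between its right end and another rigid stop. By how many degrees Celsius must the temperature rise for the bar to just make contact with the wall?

ΔT ≈ 29.6 °C

The gap closes when αΔT L = 0.18 mm, since the bar is still unstressed at that instant.
So ΔT = g/(αL) = 0.18/(12.8×10⁻⁶ × 475) = 29.61 °C.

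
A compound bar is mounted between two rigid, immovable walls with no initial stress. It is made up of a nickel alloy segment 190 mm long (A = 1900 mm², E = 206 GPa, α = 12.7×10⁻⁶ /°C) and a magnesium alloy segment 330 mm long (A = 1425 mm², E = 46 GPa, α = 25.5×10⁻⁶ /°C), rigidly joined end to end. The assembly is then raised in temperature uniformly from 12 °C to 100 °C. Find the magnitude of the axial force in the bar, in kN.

P ≈ 173 kN (compressive)

With the walls removed the bar would change length by δ_free = Σ αᵢΔT Lᵢ = 12.7×10⁻⁶×88×190 + 25.5×10⁻⁶×88×330 = 0.9529 mm.
The rigid supports impose zero overall length change; the single axial force P common to all segments must satisfy P Σ Lᵢ/(AᵢEᵢ) = δ_free.
The series flexibility is Σ Lᵢ/(AᵢEᵢ) = 190/(1900×206×10³) + 330/(1425×46×10³) = 5.52×10⁻⁶ mm/N.
Hence P = δ_free / Σ(L/AE) = 0.9529/5.52×10⁻⁶ = 172.6 kN (compressive).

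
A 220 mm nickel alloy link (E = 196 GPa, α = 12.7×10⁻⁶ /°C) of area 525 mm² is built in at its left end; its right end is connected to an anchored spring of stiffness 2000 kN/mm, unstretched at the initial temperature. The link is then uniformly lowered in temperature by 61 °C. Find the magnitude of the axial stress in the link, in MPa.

Free thermal contraction: δ_free = αΔT L = 12.7×10⁻⁶ × 61 × 220 = 0.1704 mm.
Let P be the tensile force in the spring. The link extends elastically by PL/(AE) and the spring stretches by P/k; together these equal δ_free.
P [ L/(AE) + 1/k ] = δ_free → P [ 220/(525×196×10³) + 1/(2000×10³) ] = 0.1704.
P = 0.1704 / 2.638×10⁻⁶ = 64610 N.
σ = P/A = 64610/525 = 123.1 MPa.

σ ≈ 123 MPa (tensile)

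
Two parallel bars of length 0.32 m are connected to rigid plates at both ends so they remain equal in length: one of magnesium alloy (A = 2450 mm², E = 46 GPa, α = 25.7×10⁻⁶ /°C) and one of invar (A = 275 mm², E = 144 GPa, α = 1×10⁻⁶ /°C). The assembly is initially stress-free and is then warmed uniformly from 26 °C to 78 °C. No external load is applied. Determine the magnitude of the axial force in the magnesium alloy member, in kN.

The magnesium alloy has the larger α, so on heating it would change length more than the invar if both were free. The rigid plates force a common final length, so the magnesium alloy is put into compression and the invar into tension, with equal and opposite forces P (no external load).
Compatibility of the two members (thermal + elastic change equal): (α₁ − α₂)ΔT = P·[1/(A₁E₁) + 1/(A₂E₂)].
|α₁ − α₂|·ΔT = 24.7×10⁻⁶ × 52 = 0.001284.
1/(A₁E₁) + 1/(A₂E₂) = 1/(2450×46×10³) + 1/(275×144×10³) = 3.413×10⁻⁸ N⁻¹.
P = 0.001284 / 3.413×10⁻⁸ = 37640 N = 37.64 kN.

P ≈ 37.6 kN (compressive in the magnesium alloy)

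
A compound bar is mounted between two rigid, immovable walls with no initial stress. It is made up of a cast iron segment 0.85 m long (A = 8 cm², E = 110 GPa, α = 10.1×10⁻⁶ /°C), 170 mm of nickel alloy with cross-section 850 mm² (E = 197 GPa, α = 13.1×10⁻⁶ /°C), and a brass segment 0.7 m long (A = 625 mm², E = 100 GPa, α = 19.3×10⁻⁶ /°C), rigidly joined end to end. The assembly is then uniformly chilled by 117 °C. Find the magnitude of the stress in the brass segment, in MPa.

σ ≈ 208 MPa (tensile)

Free thermal contraction of the whole bar: Σ αᵢΔT Lᵢ = 10.1×10⁻⁶×117×850 + 13.1×10⁻⁶×117×170 + 19.3×10⁻⁶×117×700 = 2.846 mm.
The walls prevent any net length change, so an axial force P (same in every segment) develops. Compatibility: P · Σ Lᵢ/(AᵢEᵢ) = δ_free.
Σ Lᵢ/(AᵢEᵢ) = 850/(800×110×10³) + 170/(850×197×10³) + 700/(625×100×10³) = 2.187×10⁻⁵ mm/N.
P = 2.846 / 2.187×10⁻⁵ = 130100 N = 130.1 kN, tensile.
σ_{brass} = P / A = 130100 / 625 = 208.1 MPa.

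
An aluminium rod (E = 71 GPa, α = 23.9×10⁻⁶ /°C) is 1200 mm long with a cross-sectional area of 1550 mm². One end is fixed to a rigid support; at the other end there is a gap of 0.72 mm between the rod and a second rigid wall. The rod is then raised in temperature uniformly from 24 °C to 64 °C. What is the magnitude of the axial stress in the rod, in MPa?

σ ≈ 25.3 MPa (compressive)

Unrestrained expansion: δ_free = αΔT L = 23.9×10⁻⁶ × 40 × 1200 = 1.147 mm.
This exceeds the 0.72 mm gap, so the wall pushes back. The portion of expansion that must be recovered elastically is δ_free − gap = 1.147 − 0.72 = 0.4272 mm.
So σ = E(δ_free − g)/L = 71×10³ × 0.4272/1200 = 25.28 MPa.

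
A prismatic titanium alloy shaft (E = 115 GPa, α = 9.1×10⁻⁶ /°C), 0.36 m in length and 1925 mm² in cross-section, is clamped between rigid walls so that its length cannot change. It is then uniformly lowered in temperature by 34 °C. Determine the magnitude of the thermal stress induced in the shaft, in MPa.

Because both ends are immovable the net strain is zero, and the suppressed thermal strain is αΔT = 9.1×10⁻⁶ × 34 = 309.4×10⁻⁶.
The stress required to suppress this strain is σ = Eε = 115×10³ × 309.4×10⁻⁶ = 35.58 MPa, tensile since the shaft is trying to contract.

σ ≈ 35.6 MPa (tensile)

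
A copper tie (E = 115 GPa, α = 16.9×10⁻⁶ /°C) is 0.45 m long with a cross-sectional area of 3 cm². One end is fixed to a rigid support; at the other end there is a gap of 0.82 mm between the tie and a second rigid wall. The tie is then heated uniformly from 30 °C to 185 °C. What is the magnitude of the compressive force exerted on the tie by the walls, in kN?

P ≈ 27.5 kN

If the wall were absent the tie would grow by αΔT L = 16.9×10⁻⁶ × 155 × 450 = 1.179 mm.
After closing the 0.82 mm clearance, 1.179 − 0.82 = 0.3588 mm of expansion remains to be suppressed by the wall.
That suppressed elongation corresponds to σ = E·Δ/L = 115×10³ × 0.3588/450 = 91.69 MPa.
P = σA = 91.69 × 300 = 27.51 kN.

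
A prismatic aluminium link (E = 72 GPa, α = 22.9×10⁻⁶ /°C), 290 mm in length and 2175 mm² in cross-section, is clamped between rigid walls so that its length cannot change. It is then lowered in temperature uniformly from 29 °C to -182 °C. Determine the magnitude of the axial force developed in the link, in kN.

P ≈ 757 kN (tensile)

Full restraint means ε = 0, so the stress is σ = EαΔT = 72×10³ × 22.9×10⁻⁶ × 211 = 347.9 MPa.
Then P = σA = 347.9 × 2175 mm² = 756.7 kN, tensile.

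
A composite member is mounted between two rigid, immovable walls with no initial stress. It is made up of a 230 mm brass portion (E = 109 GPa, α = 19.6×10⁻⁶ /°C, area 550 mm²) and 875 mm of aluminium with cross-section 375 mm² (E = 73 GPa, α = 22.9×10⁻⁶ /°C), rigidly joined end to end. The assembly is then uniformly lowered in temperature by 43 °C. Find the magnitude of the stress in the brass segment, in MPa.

σ ≈ 53.6 MPa (tensile)

With the walls removed the bar would change length by δ_free = Σ αᵢΔT Lᵢ = 19.6×10⁻⁶×43×230 + 22.9×10⁻⁶×43×875 = 1.055 mm.
Since the ends are fixed, an axial force P builds up, equal in every segment, with P · Σ Lᵢ/(AᵢEᵢ) = δ_free.
Σ Lᵢ/(AᵢEᵢ) = 230/(550×109×10³) + 875/(375×73×10³) = 3.58×10⁻⁵ mm/N.
So P = 1.055 / 3.58×10⁻⁵ = 29.48 kN, tensile.
σ_{brass} = P / A = 29480 / 550 = 53.6 MPa.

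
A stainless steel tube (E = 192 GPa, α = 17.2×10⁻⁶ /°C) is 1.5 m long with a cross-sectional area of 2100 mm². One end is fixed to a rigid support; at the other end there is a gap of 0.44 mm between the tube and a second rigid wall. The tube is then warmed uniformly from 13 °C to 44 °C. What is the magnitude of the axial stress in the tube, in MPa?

Free thermal elongation = αΔT L = 17.2×10⁻⁶ × 31 × 1500 = 0.7998 mm.
After closing the 0.44 mm clearance, 0.7998 − 0.44 = 0.3598 mm of expansion remains to be suppressed by the wall.
Compatibility: PL/(AE) = 0.3598 mm, so σ = P/A = E × (0.3598/1500) = 46.05 MPa.

σ ≈ 46.1 MPa (compressive)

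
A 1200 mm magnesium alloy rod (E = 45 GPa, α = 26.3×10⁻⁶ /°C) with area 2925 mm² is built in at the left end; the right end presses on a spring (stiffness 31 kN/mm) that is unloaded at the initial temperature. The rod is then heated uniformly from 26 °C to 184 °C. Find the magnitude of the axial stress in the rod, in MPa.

If the spring were absent the rod would lengthen by αΔT L = 26.3×10⁻⁶ × 158 × 1200 = 4.986 mm.
Let P be the compressive force at the spring. The rod shortens elastically by PL/(AE) and the spring compresses by P/k; together these equal δ_free.
P [ L/(AE) + 1/k ] = δ_free → P [ 1200/(2925×45×10³) + 1/(31×10³) ] = 4.986.
P = 4.986 / 4.137×10⁻⁵ = 120500 N.
σ = P/A = 120500/2925 = 41.2 MPa.

σ ≈ 41.2 MPa (compressive)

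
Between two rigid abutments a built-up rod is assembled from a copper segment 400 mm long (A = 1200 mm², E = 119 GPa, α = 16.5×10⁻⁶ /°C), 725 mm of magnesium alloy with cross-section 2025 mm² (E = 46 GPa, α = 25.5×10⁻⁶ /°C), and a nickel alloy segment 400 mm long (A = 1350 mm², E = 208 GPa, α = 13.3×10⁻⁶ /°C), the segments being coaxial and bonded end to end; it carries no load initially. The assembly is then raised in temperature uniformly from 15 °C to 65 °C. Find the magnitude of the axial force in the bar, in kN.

P ≈ 127 kN (compressive)

If the supports were absent, the total length change would be Σ αᵢΔT Lᵢ = 16.5×10⁻⁶×50×400 + 25.5×10⁻⁶×50×725 + 13.3×10⁻⁶×50×400 = 1.52 mm.
The rigid supports impose zero overall length change; the single axial force P common to all segments must satisfy P Σ Lᵢ/(AᵢEᵢ) = δ_free.
The series flexibility is Σ Lᵢ/(AᵢEᵢ) = 400/(1200×119×10³) + 725/(2025×46×10³) + 400/(1350×208×10³) = 1.201×10⁻⁵ mm/N.
So P = 1.52 / 1.201×10⁻⁵ = 126.6 kN, compressive.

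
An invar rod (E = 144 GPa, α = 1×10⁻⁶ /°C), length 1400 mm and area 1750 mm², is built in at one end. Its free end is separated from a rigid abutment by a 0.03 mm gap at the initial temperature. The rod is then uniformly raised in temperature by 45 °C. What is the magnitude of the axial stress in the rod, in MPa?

σ ≈ 3.39 MPa (compressive)

Unrestrained expansion: δ_free = αΔT L = 1×10⁻⁶ × 45 × 1400 = 0.063 mm.
This exceeds the 0.03 mm gap, so the wall pushes back. The portion of expansion that must be recovered elastically is δ_free − gap = 0.063 − 0.03 = 0.033 mm.
That suppressed elongation corresponds to σ = E·Δ/L = 144×10³ × 0.033/1400 = 3.394 MPa.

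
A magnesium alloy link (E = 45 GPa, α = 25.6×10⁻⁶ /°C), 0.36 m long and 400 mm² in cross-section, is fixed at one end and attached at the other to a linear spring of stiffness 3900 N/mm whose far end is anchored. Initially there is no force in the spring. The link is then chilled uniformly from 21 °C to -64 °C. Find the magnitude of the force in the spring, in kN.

Free thermal contraction: δ_free = αΔT L = 25.6×10⁻⁶ × 85 × 360 = 0.7834 mm.
With a force P in the spring, the elastic change of the link is PL/(AE) and that of the spring is P/k; compatibility requires their sum to equal δ_free.
P [ L/(AE) + 1/k ] = δ_free → P [ 360/(400×45×10³) + 1/(3900) ] = 0.7834.
P = 0.7834 / 0.0002764 = 2834 N.

P ≈ 2.83 kN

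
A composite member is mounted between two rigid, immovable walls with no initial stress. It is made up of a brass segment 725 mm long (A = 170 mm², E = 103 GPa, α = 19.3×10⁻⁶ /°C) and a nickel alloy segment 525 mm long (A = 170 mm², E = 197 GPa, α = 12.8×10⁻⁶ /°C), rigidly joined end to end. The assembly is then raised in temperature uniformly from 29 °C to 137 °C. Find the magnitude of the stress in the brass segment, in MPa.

σ ≈ 231 MPa (compressive)

With the walls removed the bar would change length by δ_free = Σ αᵢΔT Lᵢ = 19.3×10⁻⁶×108×725 + 12.8×10⁻⁶×108×525 = 2.237 mm.
The rigid supports impose zero overall length change; the single axial force P common to all segments must satisfy P Σ Lᵢ/(AᵢEᵢ) = δ_free.
Σ Lᵢ/(AᵢEᵢ) = 725/(170×103×10³) + 525/(170×197×10³) = 5.708×10⁻⁵ mm/N.
P = 2.237 / 5.708×10⁻⁵ = 39190 N = 39.19 kN, compressive.
σ_{brass} = P / A = 39190 / 170 = 230.5 MPa.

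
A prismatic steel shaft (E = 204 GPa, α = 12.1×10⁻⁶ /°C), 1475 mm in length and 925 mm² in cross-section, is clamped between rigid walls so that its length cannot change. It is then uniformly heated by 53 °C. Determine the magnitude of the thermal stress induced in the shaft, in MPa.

With length fixed, the mechanical strain must cancel the thermal strain αΔT = 12.1×10⁻⁶ × 53 = 641.3×10⁻⁶.
σ = EαΔT = 204×10³ × 12.1×10⁻⁶ × 53 = 130.8 MPa (compressive; the shaft is trying to expand).

σ ≈ 131 MPa (compressive)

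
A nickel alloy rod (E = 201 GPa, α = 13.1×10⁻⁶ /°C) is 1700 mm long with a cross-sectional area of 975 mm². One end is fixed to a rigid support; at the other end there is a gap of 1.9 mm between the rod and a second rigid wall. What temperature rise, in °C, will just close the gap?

ΔT ≈ 85.3 °C

The gap closes when αΔT L = 1.9 mm, since the rod is still unstressed at that instant.
So ΔT = g/(αL) = 1.9/(13.1×10⁻⁶ × 1700) = 85.32 °C.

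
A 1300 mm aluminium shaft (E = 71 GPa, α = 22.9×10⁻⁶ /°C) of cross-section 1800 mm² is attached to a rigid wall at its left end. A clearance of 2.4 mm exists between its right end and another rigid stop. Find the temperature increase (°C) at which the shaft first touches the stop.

The gap closes when αΔT L = 2.4 mm, since the shaft is still unstressed at that instant.
ΔT = 2.4 / (22.9×10⁻⁶ × 1300) = 80.62 °C.

ΔT ≈ 80.6 °C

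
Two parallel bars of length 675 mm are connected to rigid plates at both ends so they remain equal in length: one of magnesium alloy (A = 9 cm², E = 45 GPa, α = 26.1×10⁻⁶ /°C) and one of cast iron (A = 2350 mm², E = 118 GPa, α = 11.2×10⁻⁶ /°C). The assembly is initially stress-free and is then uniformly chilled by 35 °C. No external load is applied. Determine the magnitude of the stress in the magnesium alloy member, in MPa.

The magnesium alloy has the larger α, so on cooling it would change length more than the cast iron if both were free. The rigid plates force a common final length, so the magnesium alloy is put into tension and the cast iron into compression, with equal and opposite forces P (no external load).
Setting the final lengths equal and cancelling L: (α₁ − α₂)ΔT = P/(A₁E₁) + P/(A₂E₂).
|α₁ − α₂|·ΔT = 14.9×10⁻⁶ × 35 = 0.0005215.
1/(A₁E₁) + 1/(A₂E₂) = 1/(900×45×10³) + 1/(2350×118×10³) = 2.83×10⁻⁸ N⁻¹.
P = 0.0005215 / 2.83×10⁻⁸ = 18430 N = 18.43 kN.
σ_{magnesium alloy} = P/A₁ = 18430/900 = 20.48 MPa, tensile.

σ ≈ 20.5 MPa (tensile)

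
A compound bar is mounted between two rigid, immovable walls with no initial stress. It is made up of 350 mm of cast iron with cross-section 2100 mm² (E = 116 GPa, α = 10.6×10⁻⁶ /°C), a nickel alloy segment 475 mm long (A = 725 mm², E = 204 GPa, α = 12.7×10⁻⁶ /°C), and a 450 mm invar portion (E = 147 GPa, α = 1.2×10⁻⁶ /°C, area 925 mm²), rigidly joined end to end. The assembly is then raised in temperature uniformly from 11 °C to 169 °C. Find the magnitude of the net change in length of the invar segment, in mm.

With the walls removed the bar would change length by δ_free = Σ αᵢΔT Lᵢ = 10.6×10⁻⁶×158×350 + 12.7×10⁻⁶×158×475 + 1.2×10⁻⁶×158×450 = 1.625 mm.
Since the ends are fixed, an axial force P builds up, equal in every segment, with P · Σ Lᵢ/(AᵢEᵢ) = δ_free.
The series flexibility is Σ Lᵢ/(AᵢEᵢ) = 350/(2100×116×10³) + 475/(725×204×10³) + 450/(925×147×10³) = 7.958×10⁻⁶ mm/N.
Hence P = δ_free / Σ(L/AE) = 1.625/7.958×10⁻⁶ = 204.2 kN (compressive).
For the invar segment, free thermal change = 1.2×10⁻⁶×158×450 = 0.08532 mm and elastic change from P = 204200×450/(925×147×10³) = 0.6756 mm; these oppose, so the net change is 0.59 mm (segment shortens).

|ΔL| ≈ 0.59 mm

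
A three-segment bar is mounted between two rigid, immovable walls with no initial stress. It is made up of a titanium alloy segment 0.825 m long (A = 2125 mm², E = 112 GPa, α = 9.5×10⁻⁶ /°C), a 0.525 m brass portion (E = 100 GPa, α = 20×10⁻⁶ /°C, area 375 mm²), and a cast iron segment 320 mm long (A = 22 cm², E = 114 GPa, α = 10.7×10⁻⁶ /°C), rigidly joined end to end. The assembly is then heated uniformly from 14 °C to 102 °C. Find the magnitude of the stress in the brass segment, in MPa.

Free thermal expansion of the whole bar: Σ αᵢΔT Lᵢ = 9.5×10⁻⁶×88×825 + 20×10⁻⁶×88×525 + 10.7×10⁻⁶×88×320 = 1.915 mm.
The rigid supports impose zero overall length change; the single axial force P common to all segments must satisfy P Σ Lᵢ/(AᵢEᵢ) = δ_free.
The series flexibility is Σ Lᵢ/(AᵢEᵢ) = 825/(2125×112×10³) + 525/(375×100×10³) + 320/(2200×114×10³) = 1.874×10⁻⁵ mm/N.
P = 1.915 / 1.874×10⁻⁵ = 102200 N = 102.2 kN, compressive.
σ_{brass} = P / A = 102200 / 375 = 272.5 MPa.

σ ≈ 272 MPa (compressive)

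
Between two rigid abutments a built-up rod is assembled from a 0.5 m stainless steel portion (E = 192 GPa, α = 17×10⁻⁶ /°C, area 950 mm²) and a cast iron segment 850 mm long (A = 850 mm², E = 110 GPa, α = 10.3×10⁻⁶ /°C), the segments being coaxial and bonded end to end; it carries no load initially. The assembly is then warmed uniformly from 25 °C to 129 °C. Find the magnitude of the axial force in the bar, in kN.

Free thermal expansion of the whole bar: Σ αᵢΔT Lᵢ = 17×10⁻⁶×104×500 + 10.3×10⁻⁶×104×850 = 1.795 mm.
The walls prevent any net length change, so an axial force P (same in every segment) develops. Compatibility: P · Σ Lᵢ/(AᵢEᵢ) = δ_free.
The series flexibility is Σ Lᵢ/(AᵢEᵢ) = 500/(950×192×10³) + 850/(850×110×10³) = 1.183×10⁻⁵ mm/N.
So P = 1.795 / 1.183×10⁻⁵ = 151.7 kN, compressive.

P ≈ 152 kN (compressive)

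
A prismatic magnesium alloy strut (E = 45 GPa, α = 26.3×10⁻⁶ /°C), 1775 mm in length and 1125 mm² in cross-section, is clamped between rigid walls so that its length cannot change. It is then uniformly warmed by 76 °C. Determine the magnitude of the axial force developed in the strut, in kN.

Full restraint means ε = 0, so the stress is σ = EαΔT = 45×10³ × 26.3×10⁻⁶ × 76 = 89.95 MPa.
Then P = σA = 89.95 × 1125 mm² = 101.2 kN, compressive.

P ≈ 101 kN (compressive)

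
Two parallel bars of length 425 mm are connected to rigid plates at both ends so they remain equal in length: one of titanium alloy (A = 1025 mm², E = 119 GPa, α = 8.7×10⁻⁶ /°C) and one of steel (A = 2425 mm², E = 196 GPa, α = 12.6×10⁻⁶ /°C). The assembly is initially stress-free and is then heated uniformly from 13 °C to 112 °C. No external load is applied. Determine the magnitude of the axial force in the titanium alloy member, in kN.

P ≈ 37.5 kN (tensile in the titanium alloy)

Equilibrium of a rigid end plate with no external load gives equal and opposite internal forces ±P in the two members. Since α_{steel} > α_{titanium alloy}, heating drives the steel into compression and the titanium alloy into tension.
Equating the net (thermal + elastic) strains gives |α₁ − α₂|·ΔT = P·[1/(A₁E₁) + 1/(A₂E₂)].
|α₁ − α₂|·ΔT = 3.9×10⁻⁶ × 99 = 0.0003861.
1/(A₁E₁) + 1/(A₂E₂) = 1/(1025×119×10³) + 1/(2425×196×10³) = 1.03×10⁻⁸ N⁻¹.
P = 0.0003861 / 1.03×10⁻⁸ = 37480 N = 37.48 kN.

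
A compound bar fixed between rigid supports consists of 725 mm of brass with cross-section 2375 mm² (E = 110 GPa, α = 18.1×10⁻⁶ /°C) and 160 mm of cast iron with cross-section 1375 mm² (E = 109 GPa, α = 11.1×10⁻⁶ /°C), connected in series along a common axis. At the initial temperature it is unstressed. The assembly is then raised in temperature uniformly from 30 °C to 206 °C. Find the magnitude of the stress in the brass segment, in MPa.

σ ≈ 287 MPa (compressive)

Free thermal expansion of the whole bar: Σ αᵢΔT Lᵢ = 18.1×10⁻⁶×176×725 + 11.1×10⁻⁶×176×160 = 2.622 mm.
The walls prevent any net length change, so an axial force P (same in every segment) develops. Compatibility: P · Σ Lᵢ/(AᵢEᵢ) = δ_free.
The series flexibility is Σ Lᵢ/(AᵢEᵢ) = 725/(2375×110×10³) + 160/(1375×109×10³) = 3.843×10⁻⁶ mm/N.
Hence P = δ_free / Σ(L/AE) = 2.622/3.843×10⁻⁶ = 682.4 kN (compressive).
σ_{brass} = P / A = 682400 / 2375 = 287.3 MPa.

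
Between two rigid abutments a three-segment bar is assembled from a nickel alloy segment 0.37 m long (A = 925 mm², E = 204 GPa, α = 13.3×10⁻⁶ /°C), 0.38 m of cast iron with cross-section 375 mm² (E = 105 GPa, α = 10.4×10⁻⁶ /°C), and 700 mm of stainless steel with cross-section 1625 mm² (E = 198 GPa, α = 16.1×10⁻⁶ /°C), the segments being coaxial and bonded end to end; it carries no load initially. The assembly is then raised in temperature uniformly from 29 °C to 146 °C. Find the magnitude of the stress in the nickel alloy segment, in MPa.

If the supports were absent, the total length change would be Σ αᵢΔT Lᵢ = 13.3×10⁻⁶×117×370 + 10.4×10⁻⁶×117×380 + 16.1×10⁻⁶×117×700 = 2.357 mm.
Since the ends are fixed, an axial force P builds up, equal in every segment, with P · Σ Lᵢ/(AᵢEᵢ) = δ_free.
Σ Lᵢ/(AᵢEᵢ) = 370/(925×204×10³) + 380/(375×105×10³) + 700/(1625×198×10³) = 1.379×10⁻⁵ mm/N.
P = 2.357 / 1.379×10⁻⁵ = 170900 N = 170.9 kN, compressive.
σ_{nickel alloy} = P / A = 170900 / 925 = 184.8 MPa.

σ ≈ 185 MPa (compressive)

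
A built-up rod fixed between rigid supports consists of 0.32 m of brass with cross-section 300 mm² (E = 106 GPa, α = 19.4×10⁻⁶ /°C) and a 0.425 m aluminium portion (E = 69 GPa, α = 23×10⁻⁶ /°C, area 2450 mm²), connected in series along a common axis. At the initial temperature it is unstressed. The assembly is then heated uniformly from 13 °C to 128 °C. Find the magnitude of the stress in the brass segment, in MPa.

σ ≈ 487 MPa (compressive)

Free thermal expansion of the whole bar: Σ αᵢΔT Lᵢ = 19.4×10⁻⁶×115×320 + 23×10⁻⁶×115×425 = 1.838 mm.
Since the ends are fixed, an axial force P builds up, equal in every segment, with P · Σ Lᵢ/(AᵢEᵢ) = δ_free.
Σ Lᵢ/(AᵢEᵢ) = 320/(300×106×10³) + 425/(2450×69×10³) = 1.258×10⁻⁵ mm/N.
P = 1.838 / 1.258×10⁻⁵ = 146100 N = 146.1 kN, compressive.
σ_{brass} = P / A = 146100 / 300 = 487.1 MPa.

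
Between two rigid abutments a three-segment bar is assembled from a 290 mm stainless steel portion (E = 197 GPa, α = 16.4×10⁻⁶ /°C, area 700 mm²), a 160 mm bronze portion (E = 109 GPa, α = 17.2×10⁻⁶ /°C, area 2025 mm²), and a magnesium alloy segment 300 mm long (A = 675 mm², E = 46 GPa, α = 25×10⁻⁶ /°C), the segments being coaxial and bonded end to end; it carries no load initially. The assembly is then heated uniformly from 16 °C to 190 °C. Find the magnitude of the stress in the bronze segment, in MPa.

If the supports were absent, the total length change would be Σ αᵢΔT Lᵢ = 16.4×10⁻⁶×174×290 + 17.2×10⁻⁶×174×160 + 25×10⁻⁶×174×300 = 2.611 mm.
The rigid supports impose zero overall length change; the single axial force P common to all segments must satisfy P Σ Lᵢ/(AᵢEᵢ) = δ_free.
Σ Lᵢ/(AᵢEᵢ) = 290/(700×197×10³) + 160/(2025×109×10³) + 300/(675×46×10³) = 1.249×10⁻⁵ mm/N.
So P = 2.611 / 1.249×10⁻⁵ = 209.1 kN, compressive.
σ_{bronze} = P / A = 209100 / 2025 = 103.3 MPa.

σ ≈ 103 MPa (compressive)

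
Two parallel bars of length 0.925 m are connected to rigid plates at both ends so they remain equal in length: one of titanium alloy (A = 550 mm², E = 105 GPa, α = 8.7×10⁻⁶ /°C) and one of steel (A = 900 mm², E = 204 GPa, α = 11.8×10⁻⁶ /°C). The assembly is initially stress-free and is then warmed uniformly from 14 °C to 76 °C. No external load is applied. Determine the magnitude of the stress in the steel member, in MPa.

Equilibrium of a rigid end plate with no external load gives equal and opposite internal forces ±P in the two members. Since α_{steel} > α_{titanium alloy}, heating drives the steel into compression and the titanium alloy into tension.
Equating the net (thermal + elastic) strains gives |α₁ − α₂|·ΔT = P·[1/(A₁E₁) + 1/(A₂E₂)].
|α₁ − α₂|·ΔT = 3.1×10⁻⁶ × 62 = 0.0001922.
1/(A₁E₁) + 1/(A₂E₂) = 1/(550×105×10³) + 1/(900×204×10³) = 2.276×10⁻⁸ N⁻¹.
P = 0.0001922 / 2.276×10⁻⁸ = 8444 N = 8.444 kN.
σ_{steel} = P/A₂ = 8444/900 = 9.382 MPa, compressive.

σ ≈ 9.38 MPa (compressive)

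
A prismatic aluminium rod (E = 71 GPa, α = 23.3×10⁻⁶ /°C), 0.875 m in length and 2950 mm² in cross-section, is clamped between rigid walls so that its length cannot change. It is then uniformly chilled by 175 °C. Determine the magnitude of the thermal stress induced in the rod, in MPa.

The supports are rigid, so the total axial strain is zero. The restrained thermal strain is ε = αΔT = 23.3×10⁻⁶ × 175 = 4077.5×10⁻⁶.
σ = EαΔT = 71×10³ × 23.3×10⁻⁶ × 175 = 289.5 MPa (tensile; the rod is trying to contract).

σ ≈ 290 MPa (tensile)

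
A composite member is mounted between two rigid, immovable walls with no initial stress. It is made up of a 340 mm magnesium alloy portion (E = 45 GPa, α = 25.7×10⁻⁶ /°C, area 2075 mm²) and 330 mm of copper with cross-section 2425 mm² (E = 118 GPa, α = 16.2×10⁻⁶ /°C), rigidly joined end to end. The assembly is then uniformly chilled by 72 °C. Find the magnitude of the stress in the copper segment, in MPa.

Free thermal contraction of the whole bar: Σ αᵢΔT Lᵢ = 25.7×10⁻⁶×72×340 + 16.2×10⁻⁶×72×330 = 1.014 mm.
The rigid supports impose zero overall length change; the single axial force P common to all segments must satisfy P Σ Lᵢ/(AᵢEᵢ) = δ_free.
The series flexibility is Σ Lᵢ/(AᵢEᵢ) = 340/(2075×45×10³) + 330/(2425×118×10³) = 4.794×10⁻⁶ mm/N.
P = 1.014 / 4.794×10⁻⁶ = 211500 N = 211.5 kN, tensile.
σ_{copper} = P / A = 211500 / 2425 = 87.22 MPa.

σ ≈ 87.2 MPa (tensile)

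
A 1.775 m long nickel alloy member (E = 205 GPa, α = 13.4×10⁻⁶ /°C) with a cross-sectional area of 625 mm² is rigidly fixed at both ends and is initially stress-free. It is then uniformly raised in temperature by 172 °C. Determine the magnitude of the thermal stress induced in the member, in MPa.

With length fixed, the mechanical strain must cancel the thermal strain αΔT = 13.4×10⁻⁶ × 172 = 2304.8×10⁻⁶.
The stress required to suppress this strain is σ = Eε = 205×10³ × 2304.8×10⁻⁶ = 472.5 MPa, compressive since the member is trying to expand.

σ ≈ 472 MPa (compressive)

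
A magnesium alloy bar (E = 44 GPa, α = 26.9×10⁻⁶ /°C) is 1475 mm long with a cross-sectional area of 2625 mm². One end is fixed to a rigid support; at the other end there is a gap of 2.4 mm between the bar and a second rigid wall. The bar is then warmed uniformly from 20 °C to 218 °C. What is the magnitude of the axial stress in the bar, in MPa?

Free thermal elongation = αΔT L = 26.9×10⁻⁶ × 198 × 1475 = 7.856 mm.
After closing the 2.4 mm clearance, 7.856 − 2.4 = 5.456 mm of expansion remains to be suppressed by the wall.
Compatibility: PL/(AE) = 5.456 mm, so σ = P/A = E × (5.456/1475) = 162.8 MPa.

σ ≈ 163 MPa (compressive)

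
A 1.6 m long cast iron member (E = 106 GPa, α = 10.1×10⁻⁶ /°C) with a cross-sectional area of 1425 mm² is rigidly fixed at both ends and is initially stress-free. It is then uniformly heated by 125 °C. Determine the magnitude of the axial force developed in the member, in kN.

With zero net strain, σ = E·αΔT = 106 GPa × 10.1×10⁻⁶ × 125 = 133.8 MPa.
Axial force P = σA = 133.8 × 1425 = 190700 N = 190.7 kN, compressive.

P ≈ 191 kN (compressive)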